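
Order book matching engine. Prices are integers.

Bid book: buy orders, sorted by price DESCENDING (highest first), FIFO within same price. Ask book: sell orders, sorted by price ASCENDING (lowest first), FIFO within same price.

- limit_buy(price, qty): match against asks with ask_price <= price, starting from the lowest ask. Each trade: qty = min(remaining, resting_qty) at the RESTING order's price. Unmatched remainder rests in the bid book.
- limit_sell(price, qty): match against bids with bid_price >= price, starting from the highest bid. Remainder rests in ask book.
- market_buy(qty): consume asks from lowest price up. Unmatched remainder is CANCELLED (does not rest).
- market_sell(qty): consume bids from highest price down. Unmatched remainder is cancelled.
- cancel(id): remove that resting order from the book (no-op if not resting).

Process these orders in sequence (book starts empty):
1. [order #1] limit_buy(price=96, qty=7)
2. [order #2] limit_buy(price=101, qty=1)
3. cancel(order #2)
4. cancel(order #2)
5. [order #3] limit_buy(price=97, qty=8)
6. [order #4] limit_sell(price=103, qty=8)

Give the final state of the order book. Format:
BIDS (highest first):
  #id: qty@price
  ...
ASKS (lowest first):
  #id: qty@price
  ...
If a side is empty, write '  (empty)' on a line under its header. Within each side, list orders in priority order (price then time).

After op 1 [order #1] limit_buy(price=96, qty=7): fills=none; bids=[#1:7@96] asks=[-]
After op 2 [order #2] limit_buy(price=101, qty=1): fills=none; bids=[#2:1@101 #1:7@96] asks=[-]
After op 3 cancel(order #2): fills=none; bids=[#1:7@96] asks=[-]
After op 4 cancel(order #2): fills=none; bids=[#1:7@96] asks=[-]
After op 5 [order #3] limit_buy(price=97, qty=8): fills=none; bids=[#3:8@97 #1:7@96] asks=[-]
After op 6 [order #4] limit_sell(price=103, qty=8): fills=none; bids=[#3:8@97 #1:7@96] asks=[#4:8@103]

Answer: BIDS (highest first):
  #3: 8@97
  #1: 7@96
ASKS (lowest first):
  #4: 8@103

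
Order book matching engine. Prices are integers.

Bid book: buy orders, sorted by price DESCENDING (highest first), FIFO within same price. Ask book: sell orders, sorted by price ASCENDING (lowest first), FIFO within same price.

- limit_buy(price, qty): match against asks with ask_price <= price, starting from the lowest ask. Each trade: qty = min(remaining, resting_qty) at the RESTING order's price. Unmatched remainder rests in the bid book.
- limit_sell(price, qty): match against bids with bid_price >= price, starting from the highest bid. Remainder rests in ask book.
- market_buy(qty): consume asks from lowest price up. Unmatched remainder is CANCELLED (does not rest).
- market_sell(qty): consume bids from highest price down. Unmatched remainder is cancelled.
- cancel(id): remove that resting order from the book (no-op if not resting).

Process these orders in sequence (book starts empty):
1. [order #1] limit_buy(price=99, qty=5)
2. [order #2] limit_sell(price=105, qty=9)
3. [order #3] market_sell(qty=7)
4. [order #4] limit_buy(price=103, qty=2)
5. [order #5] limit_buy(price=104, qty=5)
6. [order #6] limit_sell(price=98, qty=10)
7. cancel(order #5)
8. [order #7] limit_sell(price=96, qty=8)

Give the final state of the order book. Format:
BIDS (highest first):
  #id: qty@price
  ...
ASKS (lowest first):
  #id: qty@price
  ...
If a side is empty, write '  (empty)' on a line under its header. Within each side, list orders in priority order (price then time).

After op 1 [order #1] limit_buy(price=99, qty=5): fills=none; bids=[#1:5@99] asks=[-]
After op 2 [order #2] limit_sell(price=105, qty=9): fills=none; bids=[#1:5@99] asks=[#2:9@105]
After op 3 [order #3] market_sell(qty=7): fills=#1x#3:5@99; bids=[-] asks=[#2:9@105]
After op 4 [order #4] limit_buy(price=103, qty=2): fills=none; bids=[#4:2@103] asks=[#2:9@105]
After op 5 [order #5] limit_buy(price=104, qty=5): fills=none; bids=[#5:5@104 #4:2@103] asks=[#2:9@105]
After op 6 [order #6] limit_sell(price=98, qty=10): fills=#5x#6:5@104 #4x#6:2@103; bids=[-] asks=[#6:3@98 #2:9@105]
After op 7 cancel(order #5): fills=none; bids=[-] asks=[#6:3@98 #2:9@105]
After op 8 [order #7] limit_sell(price=96, qty=8): fills=none; bids=[-] asks=[#7:8@96 #6:3@98 #2:9@105]

Answer: BIDS (highest first):
  (empty)
ASKS (lowest first):
  #7: 8@96
  #6: 3@98
  #2: 9@105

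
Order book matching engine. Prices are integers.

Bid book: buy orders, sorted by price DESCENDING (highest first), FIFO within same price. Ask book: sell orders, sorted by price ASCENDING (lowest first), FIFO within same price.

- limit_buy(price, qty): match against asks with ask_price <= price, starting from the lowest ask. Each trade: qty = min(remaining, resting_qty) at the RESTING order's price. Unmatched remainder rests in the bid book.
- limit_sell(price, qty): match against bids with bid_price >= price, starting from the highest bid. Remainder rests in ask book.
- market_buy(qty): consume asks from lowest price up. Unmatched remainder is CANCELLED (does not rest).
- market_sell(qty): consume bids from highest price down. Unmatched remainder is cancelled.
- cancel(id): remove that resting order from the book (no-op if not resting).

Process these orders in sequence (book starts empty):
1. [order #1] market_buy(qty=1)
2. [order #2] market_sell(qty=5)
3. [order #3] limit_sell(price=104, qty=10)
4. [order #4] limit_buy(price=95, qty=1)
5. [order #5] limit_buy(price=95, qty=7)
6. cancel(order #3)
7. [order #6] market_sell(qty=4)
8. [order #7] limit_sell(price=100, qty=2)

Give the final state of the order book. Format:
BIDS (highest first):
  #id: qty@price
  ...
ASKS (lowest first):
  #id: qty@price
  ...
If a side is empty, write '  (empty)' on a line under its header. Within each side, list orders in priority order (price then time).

Answer: BIDS (highest first):
  #5: 4@95
ASKS (lowest first):
  #7: 2@100

Derivation:
After op 1 [order #1] market_buy(qty=1): fills=none; bids=[-] asks=[-]
After op 2 [order #2] market_sell(qty=5): fills=none; bids=[-] asks=[-]
After op 3 [order #3] limit_sell(price=104, qty=10): fills=none; bids=[-] asks=[#3:10@104]
After op 4 [order #4] limit_buy(price=95, qty=1): fills=none; bids=[#4:1@95] asks=[#3:10@104]
After op 5 [order #5] limit_buy(price=95, qty=7): fills=none; bids=[#4:1@95 #5:7@95] asks=[#3:10@104]
After op 6 cancel(order #3): fills=none; bids=[#4:1@95 #5:7@95] asks=[-]
After op 7 [order #6] market_sell(qty=4): fills=#4x#6:1@95 #5x#6:3@95; bids=[#5:4@95] asks=[-]
After op 8 [order #7] limit_sell(price=100, qty=2): fills=none; bids=[#5:4@95] asks=[#7:2@100]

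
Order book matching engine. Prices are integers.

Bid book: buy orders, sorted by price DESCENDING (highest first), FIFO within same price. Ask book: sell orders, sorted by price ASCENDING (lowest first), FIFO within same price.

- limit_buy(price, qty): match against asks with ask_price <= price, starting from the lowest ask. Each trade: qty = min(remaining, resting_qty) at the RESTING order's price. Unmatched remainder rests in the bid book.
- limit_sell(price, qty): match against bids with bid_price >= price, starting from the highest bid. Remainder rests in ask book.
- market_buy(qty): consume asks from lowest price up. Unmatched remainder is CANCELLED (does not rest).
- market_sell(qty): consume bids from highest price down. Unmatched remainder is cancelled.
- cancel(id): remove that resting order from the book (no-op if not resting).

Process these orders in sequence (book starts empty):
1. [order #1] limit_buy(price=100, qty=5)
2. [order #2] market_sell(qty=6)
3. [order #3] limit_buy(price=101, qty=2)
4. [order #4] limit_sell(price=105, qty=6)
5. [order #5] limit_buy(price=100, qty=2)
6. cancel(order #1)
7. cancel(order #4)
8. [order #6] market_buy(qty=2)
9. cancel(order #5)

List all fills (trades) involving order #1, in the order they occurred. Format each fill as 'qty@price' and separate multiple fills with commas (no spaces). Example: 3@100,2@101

After op 1 [order #1] limit_buy(price=100, qty=5): fills=none; bids=[#1:5@100] asks=[-]
After op 2 [order #2] market_sell(qty=6): fills=#1x#2:5@100; bids=[-] asks=[-]
After op 3 [order #3] limit_buy(price=101, qty=2): fills=none; bids=[#3:2@101] asks=[-]
After op 4 [order #4] limit_sell(price=105, qty=6): fills=none; bids=[#3:2@101] asks=[#4:6@105]
After op 5 [order #5] limit_buy(price=100, qty=2): fills=none; bids=[#3:2@101 #5:2@100] asks=[#4:6@105]
After op 6 cancel(order #1): fills=none; bids=[#3:2@101 #5:2@100] asks=[#4:6@105]
After op 7 cancel(order #4): fills=none; bids=[#3:2@101 #5:2@100] asks=[-]
After op 8 [order #6] market_buy(qty=2): fills=none; bids=[#3:2@101 #5:2@100] asks=[-]
After op 9 cancel(order #5): fills=none; bids=[#3:2@101] asks=[-]

Answer: 5@100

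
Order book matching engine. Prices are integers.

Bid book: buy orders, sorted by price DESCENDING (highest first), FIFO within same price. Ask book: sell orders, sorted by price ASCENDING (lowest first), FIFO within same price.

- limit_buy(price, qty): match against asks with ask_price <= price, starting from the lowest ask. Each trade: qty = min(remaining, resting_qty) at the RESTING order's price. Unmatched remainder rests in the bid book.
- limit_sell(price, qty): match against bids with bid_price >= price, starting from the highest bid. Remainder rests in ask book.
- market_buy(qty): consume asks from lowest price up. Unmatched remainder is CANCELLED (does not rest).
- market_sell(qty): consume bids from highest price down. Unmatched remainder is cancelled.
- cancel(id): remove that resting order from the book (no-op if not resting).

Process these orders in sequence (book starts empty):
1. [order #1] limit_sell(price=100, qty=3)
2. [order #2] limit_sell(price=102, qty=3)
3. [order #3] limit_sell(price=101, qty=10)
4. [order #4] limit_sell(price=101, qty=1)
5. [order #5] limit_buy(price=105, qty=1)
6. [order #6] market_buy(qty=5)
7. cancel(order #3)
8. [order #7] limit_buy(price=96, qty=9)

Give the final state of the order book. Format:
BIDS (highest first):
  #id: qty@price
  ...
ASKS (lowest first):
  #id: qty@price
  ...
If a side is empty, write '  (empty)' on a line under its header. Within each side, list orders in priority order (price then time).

After op 1 [order #1] limit_sell(price=100, qty=3): fills=none; bids=[-] asks=[#1:3@100]
After op 2 [order #2] limit_sell(price=102, qty=3): fills=none; bids=[-] asks=[#1:3@100 #2:3@102]
After op 3 [order #3] limit_sell(price=101, qty=10): fills=none; bids=[-] asks=[#1:3@100 #3:10@101 #2:3@102]
After op 4 [order #4] limit_sell(price=101, qty=1): fills=none; bids=[-] asks=[#1:3@100 #3:10@101 #4:1@101 #2:3@102]
After op 5 [order #5] limit_buy(price=105, qty=1): fills=#5x#1:1@100; bids=[-] asks=[#1:2@100 #3:10@101 #4:1@101 #2:3@102]
After op 6 [order #6] market_buy(qty=5): fills=#6x#1:2@100 #6x#3:3@101; bids=[-] asks=[#3:7@101 #4:1@101 #2:3@102]
After op 7 cancel(order #3): fills=none; bids=[-] asks=[#4:1@101 #2:3@102]
After op 8 [order #7] limit_buy(price=96, qty=9): fills=none; bids=[#7:9@96] asks=[#4:1@101 #2:3@102]

Answer: BIDS (highest first):
  #7: 9@96
ASKS (lowest first):
  #4: 1@101
  #2: 3@102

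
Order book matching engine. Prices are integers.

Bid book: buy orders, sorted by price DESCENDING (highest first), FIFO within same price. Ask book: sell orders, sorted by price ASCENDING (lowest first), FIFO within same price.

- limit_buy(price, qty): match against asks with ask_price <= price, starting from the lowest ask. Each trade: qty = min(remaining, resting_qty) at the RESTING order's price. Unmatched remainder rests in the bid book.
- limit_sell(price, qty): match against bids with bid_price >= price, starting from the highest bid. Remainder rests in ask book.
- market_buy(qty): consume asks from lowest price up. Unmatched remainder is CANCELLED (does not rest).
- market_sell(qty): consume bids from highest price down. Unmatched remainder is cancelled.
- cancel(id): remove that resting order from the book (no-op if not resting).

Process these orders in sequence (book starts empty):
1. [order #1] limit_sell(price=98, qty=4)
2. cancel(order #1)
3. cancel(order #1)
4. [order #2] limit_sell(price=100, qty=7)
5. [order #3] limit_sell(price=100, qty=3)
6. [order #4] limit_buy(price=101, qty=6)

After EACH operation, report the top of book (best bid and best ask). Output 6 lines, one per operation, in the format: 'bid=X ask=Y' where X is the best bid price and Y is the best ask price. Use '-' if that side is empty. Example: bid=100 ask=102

Answer: bid=- ask=98
bid=- ask=-
bid=- ask=-
bid=- ask=100
bid=- ask=100
bid=- ask=100

Derivation:
After op 1 [order #1] limit_sell(price=98, qty=4): fills=none; bids=[-] asks=[#1:4@98]
After op 2 cancel(order #1): fills=none; bids=[-] asks=[-]
After op 3 cancel(order #1): fills=none; bids=[-] asks=[-]
After op 4 [order #2] limit_sell(price=100, qty=7): fills=none; bids=[-] asks=[#2:7@100]
After op 5 [order #3] limit_sell(price=100, qty=3): fills=none; bids=[-] asks=[#2:7@100 #3:3@100]
After op 6 [order #4] limit_buy(price=101, qty=6): fills=#4x#2:6@100; bids=[-] asks=[#2:1@100 #3:3@100]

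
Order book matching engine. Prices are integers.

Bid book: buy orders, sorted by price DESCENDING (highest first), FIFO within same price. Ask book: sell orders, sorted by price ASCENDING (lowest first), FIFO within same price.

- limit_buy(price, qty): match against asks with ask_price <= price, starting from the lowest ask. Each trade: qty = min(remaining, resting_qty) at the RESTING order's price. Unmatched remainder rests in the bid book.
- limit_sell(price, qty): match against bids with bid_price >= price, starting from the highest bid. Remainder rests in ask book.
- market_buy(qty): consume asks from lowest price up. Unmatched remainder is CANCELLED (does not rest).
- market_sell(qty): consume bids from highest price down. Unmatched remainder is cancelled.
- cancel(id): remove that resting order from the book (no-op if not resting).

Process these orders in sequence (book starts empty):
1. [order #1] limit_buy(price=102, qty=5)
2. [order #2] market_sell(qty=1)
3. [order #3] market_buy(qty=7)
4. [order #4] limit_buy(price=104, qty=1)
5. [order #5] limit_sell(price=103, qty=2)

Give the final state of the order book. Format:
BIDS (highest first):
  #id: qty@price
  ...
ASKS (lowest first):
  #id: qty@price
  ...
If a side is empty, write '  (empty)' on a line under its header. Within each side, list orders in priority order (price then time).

After op 1 [order #1] limit_buy(price=102, qty=5): fills=none; bids=[#1:5@102] asks=[-]
After op 2 [order #2] market_sell(qty=1): fills=#1x#2:1@102; bids=[#1:4@102] asks=[-]
After op 3 [order #3] market_buy(qty=7): fills=none; bids=[#1:4@102] asks=[-]
After op 4 [order #4] limit_buy(price=104, qty=1): fills=none; bids=[#4:1@104 #1:4@102] asks=[-]
After op 5 [order #5] limit_sell(price=103, qty=2): fills=#4x#5:1@104; bids=[#1:4@102] asks=[#5:1@103]

Answer: BIDS (highest first):
  #1: 4@102
ASKS (lowest first):
  #5: 1@103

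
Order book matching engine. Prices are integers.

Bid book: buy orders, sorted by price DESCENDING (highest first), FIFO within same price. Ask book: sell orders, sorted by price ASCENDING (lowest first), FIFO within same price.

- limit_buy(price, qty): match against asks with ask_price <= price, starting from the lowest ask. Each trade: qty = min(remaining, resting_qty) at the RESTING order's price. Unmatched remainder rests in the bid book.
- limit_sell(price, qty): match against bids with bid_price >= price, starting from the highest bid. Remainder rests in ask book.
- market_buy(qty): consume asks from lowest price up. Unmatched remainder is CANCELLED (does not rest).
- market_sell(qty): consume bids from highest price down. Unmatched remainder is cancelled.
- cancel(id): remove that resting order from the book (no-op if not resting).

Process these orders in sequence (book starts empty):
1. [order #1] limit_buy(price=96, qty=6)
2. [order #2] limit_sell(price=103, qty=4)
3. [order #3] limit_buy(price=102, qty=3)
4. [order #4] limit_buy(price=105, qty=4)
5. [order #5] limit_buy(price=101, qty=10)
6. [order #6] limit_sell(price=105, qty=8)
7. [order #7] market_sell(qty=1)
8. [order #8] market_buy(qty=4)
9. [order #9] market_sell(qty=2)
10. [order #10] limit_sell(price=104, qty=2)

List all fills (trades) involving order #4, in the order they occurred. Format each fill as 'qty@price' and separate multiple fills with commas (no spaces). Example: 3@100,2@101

Answer: 4@103

Derivation:
After op 1 [order #1] limit_buy(price=96, qty=6): fills=none; bids=[#1:6@96] asks=[-]
After op 2 [order #2] limit_sell(price=103, qty=4): fills=none; bids=[#1:6@96] asks=[#2:4@103]
After op 3 [order #3] limit_buy(price=102, qty=3): fills=none; bids=[#3:3@102 #1:6@96] asks=[#2:4@103]
After op 4 [order #4] limit_buy(price=105, qty=4): fills=#4x#2:4@103; bids=[#3:3@102 #1:6@96] asks=[-]
After op 5 [order #5] limit_buy(price=101, qty=10): fills=none; bids=[#3:3@102 #5:10@101 #1:6@96] asks=[-]
After op 6 [order #6] limit_sell(price=105, qty=8): fills=none; bids=[#3:3@102 #5:10@101 #1:6@96] asks=[#6:8@105]
After op 7 [order #7] market_sell(qty=1): fills=#3x#7:1@102; bids=[#3:2@102 #5:10@101 #1:6@96] asks=[#6:8@105]
After op 8 [order #8] market_buy(qty=4): fills=#8x#6:4@105; bids=[#3:2@102 #5:10@101 #1:6@96] asks=[#6:4@105]
After op 9 [order #9] market_sell(qty=2): fills=#3x#9:2@102; bids=[#5:10@101 #1:6@96] asks=[#6:4@105]
After op 10 [order #10] limit_sell(price=104, qty=2): fills=none; bids=[#5:10@101 #1:6@96] asks=[#10:2@104 #6:4@105]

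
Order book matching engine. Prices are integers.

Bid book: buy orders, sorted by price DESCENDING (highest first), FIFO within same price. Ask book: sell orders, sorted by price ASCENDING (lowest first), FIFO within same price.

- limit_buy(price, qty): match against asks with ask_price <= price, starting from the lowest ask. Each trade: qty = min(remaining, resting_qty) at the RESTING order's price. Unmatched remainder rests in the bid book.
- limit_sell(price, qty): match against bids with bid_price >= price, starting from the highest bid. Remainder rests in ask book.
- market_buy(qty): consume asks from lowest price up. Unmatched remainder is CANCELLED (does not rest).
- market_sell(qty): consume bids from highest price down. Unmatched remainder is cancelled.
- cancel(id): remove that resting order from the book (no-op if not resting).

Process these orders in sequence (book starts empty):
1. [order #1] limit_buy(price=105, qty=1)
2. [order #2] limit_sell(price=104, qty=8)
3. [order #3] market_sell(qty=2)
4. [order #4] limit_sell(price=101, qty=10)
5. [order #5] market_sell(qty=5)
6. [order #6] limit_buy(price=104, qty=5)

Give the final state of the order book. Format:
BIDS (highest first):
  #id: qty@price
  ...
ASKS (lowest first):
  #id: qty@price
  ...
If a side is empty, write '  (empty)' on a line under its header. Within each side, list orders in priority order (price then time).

After op 1 [order #1] limit_buy(price=105, qty=1): fills=none; bids=[#1:1@105] asks=[-]
After op 2 [order #2] limit_sell(price=104, qty=8): fills=#1x#2:1@105; bids=[-] asks=[#2:7@104]
After op 3 [order #3] market_sell(qty=2): fills=none; bids=[-] asks=[#2:7@104]
After op 4 [order #4] limit_sell(price=101, qty=10): fills=none; bids=[-] asks=[#4:10@101 #2:7@104]
After op 5 [order #5] market_sell(qty=5): fills=none; bids=[-] asks=[#4:10@101 #2:7@104]
After op 6 [order #6] limit_buy(price=104, qty=5): fills=#6x#4:5@101; bids=[-] asks=[#4:5@101 #2:7@104]

Answer: BIDS (highest first):
  (empty)
ASKS (lowest first):
  #4: 5@101
  #2: 7@104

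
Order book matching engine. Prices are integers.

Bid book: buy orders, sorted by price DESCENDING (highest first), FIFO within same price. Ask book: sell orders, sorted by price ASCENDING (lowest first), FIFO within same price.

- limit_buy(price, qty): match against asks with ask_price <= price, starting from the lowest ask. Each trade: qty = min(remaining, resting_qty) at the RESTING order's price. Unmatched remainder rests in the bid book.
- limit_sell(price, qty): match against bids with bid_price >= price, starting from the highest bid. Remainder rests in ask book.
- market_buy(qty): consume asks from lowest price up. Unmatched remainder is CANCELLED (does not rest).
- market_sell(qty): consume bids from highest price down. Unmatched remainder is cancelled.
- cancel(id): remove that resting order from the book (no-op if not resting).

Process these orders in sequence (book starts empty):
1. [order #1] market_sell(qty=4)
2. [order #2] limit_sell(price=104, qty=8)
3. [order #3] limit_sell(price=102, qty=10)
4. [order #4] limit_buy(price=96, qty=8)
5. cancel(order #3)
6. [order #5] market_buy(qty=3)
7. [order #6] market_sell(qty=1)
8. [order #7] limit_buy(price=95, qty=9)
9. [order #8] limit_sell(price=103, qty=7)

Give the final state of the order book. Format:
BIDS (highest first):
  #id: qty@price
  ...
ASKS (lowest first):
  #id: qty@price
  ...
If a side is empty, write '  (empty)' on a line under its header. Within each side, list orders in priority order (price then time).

Answer: BIDS (highest first):
  #4: 7@96
  #7: 9@95
ASKS (lowest first):
  #8: 7@103
  #2: 5@104

Derivation:
After op 1 [order #1] market_sell(qty=4): fills=none; bids=[-] asks=[-]
After op 2 [order #2] limit_sell(price=104, qty=8): fills=none; bids=[-] asks=[#2:8@104]
After op 3 [order #3] limit_sell(price=102, qty=10): fills=none; bids=[-] asks=[#3:10@102 #2:8@104]
After op 4 [order #4] limit_buy(price=96, qty=8): fills=none; bids=[#4:8@96] asks=[#3:10@102 #2:8@104]
After op 5 cancel(order #3): fills=none; bids=[#4:8@96] asks=[#2:8@104]
After op 6 [order #5] market_buy(qty=3): fills=#5x#2:3@104; bids=[#4:8@96] asks=[#2:5@104]
After op 7 [order #6] market_sell(qty=1): fills=#4x#6:1@96; bids=[#4:7@96] asks=[#2:5@104]
After op 8 [order #7] limit_buy(price=95, qty=9): fills=none; bids=[#4:7@96 #7:9@95] asks=[#2:5@104]
After op 9 [order #8] limit_sell(price=103, qty=7): fills=none; bids=[#4:7@96 #7:9@95] asks=[#8:7@103 #2:5@104]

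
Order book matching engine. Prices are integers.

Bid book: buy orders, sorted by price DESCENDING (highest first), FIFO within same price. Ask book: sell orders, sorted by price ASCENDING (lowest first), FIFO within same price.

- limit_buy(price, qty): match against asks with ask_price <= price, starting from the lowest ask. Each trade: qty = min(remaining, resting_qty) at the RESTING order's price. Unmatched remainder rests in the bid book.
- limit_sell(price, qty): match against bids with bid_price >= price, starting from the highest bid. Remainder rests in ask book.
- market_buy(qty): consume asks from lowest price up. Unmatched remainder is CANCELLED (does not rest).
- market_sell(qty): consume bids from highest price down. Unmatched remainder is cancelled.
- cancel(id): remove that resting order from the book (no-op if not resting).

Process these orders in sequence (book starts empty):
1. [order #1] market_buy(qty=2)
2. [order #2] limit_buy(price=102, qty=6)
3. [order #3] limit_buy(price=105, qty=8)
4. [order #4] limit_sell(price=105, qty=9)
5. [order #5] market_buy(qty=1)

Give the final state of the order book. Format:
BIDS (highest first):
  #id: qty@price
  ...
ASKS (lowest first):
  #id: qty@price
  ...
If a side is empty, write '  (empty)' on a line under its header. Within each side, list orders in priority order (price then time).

After op 1 [order #1] market_buy(qty=2): fills=none; bids=[-] asks=[-]
After op 2 [order #2] limit_buy(price=102, qty=6): fills=none; bids=[#2:6@102] asks=[-]
After op 3 [order #3] limit_buy(price=105, qty=8): fills=none; bids=[#3:8@105 #2:6@102] asks=[-]
After op 4 [order #4] limit_sell(price=105, qty=9): fills=#3x#4:8@105; bids=[#2:6@102] asks=[#4:1@105]
After op 5 [order #5] market_buy(qty=1): fills=#5x#4:1@105; bids=[#2:6@102] asks=[-]

Answer: BIDS (highest first):
  #2: 6@102
ASKS (lowest first):
  (empty)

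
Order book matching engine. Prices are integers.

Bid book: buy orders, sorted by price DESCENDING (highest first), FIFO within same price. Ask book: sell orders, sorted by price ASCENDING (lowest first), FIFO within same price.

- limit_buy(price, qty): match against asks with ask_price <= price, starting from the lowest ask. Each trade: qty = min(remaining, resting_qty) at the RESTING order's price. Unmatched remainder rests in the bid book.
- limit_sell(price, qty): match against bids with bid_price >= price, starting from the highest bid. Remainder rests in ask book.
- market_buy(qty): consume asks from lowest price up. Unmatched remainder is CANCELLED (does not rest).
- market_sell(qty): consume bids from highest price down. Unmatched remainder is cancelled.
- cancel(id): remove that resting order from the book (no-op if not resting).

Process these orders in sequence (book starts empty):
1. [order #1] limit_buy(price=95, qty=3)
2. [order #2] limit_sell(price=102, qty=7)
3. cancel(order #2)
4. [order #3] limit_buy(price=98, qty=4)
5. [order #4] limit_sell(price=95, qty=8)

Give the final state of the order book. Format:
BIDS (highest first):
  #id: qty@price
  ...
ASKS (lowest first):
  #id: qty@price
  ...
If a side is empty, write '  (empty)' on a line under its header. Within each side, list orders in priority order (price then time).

After op 1 [order #1] limit_buy(price=95, qty=3): fills=none; bids=[#1:3@95] asks=[-]
After op 2 [order #2] limit_sell(price=102, qty=7): fills=none; bids=[#1:3@95] asks=[#2:7@102]
After op 3 cancel(order #2): fills=none; bids=[#1:3@95] asks=[-]
After op 4 [order #3] limit_buy(price=98, qty=4): fills=none; bids=[#3:4@98 #1:3@95] asks=[-]
After op 5 [order #4] limit_sell(price=95, qty=8): fills=#3x#4:4@98 #1x#4:3@95; bids=[-] asks=[#4:1@95]

Answer: BIDS (highest first):
  (empty)
ASKS (lowest first):
  #4: 1@95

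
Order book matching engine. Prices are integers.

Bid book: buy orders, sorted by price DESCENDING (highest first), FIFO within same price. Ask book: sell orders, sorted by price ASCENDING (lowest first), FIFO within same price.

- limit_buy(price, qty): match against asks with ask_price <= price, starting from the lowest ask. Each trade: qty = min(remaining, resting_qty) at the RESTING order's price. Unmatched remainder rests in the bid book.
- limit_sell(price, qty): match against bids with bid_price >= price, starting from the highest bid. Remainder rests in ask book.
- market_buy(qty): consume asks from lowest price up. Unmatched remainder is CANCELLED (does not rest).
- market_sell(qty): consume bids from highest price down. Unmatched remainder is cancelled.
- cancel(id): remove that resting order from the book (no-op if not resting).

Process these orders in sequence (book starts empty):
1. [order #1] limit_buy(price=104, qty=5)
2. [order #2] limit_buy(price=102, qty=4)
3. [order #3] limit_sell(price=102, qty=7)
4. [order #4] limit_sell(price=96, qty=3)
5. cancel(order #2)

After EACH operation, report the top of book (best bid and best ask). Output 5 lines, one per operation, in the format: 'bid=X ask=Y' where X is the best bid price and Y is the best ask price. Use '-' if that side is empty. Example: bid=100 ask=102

Answer: bid=104 ask=-
bid=104 ask=-
bid=102 ask=-
bid=- ask=96
bid=- ask=96

Derivation:
After op 1 [order #1] limit_buy(price=104, qty=5): fills=none; bids=[#1:5@104] asks=[-]
After op 2 [order #2] limit_buy(price=102, qty=4): fills=none; bids=[#1:5@104 #2:4@102] asks=[-]
After op 3 [order #3] limit_sell(price=102, qty=7): fills=#1x#3:5@104 #2x#3:2@102; bids=[#2:2@102] asks=[-]
After op 4 [order #4] limit_sell(price=96, qty=3): fills=#2x#4:2@102; bids=[-] asks=[#4:1@96]
After op 5 cancel(order #2): fills=none; bids=[-] asks=[#4:1@96]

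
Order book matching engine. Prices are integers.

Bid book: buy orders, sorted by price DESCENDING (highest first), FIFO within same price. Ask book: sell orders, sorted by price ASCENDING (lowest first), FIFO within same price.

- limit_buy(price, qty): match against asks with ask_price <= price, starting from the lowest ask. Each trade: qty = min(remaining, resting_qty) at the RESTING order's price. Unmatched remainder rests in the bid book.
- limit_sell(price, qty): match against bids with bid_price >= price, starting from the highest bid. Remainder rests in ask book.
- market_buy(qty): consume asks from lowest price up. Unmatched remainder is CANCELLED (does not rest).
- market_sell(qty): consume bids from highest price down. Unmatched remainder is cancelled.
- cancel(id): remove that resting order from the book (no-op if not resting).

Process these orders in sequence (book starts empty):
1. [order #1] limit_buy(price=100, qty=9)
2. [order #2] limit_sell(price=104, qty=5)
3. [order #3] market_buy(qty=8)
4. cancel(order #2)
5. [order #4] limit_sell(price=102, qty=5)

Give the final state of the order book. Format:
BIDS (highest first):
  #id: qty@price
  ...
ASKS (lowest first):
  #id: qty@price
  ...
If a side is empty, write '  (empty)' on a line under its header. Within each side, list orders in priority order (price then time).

After op 1 [order #1] limit_buy(price=100, qty=9): fills=none; bids=[#1:9@100] asks=[-]
After op 2 [order #2] limit_sell(price=104, qty=5): fills=none; bids=[#1:9@100] asks=[#2:5@104]
After op 3 [order #3] market_buy(qty=8): fills=#3x#2:5@104; bids=[#1:9@100] asks=[-]
After op 4 cancel(order #2): fills=none; bids=[#1:9@100] asks=[-]
After op 5 [order #4] limit_sell(price=102, qty=5): fills=none; bids=[#1:9@100] asks=[#4:5@102]

Answer: BIDS (highest first):
  #1: 9@100
ASKS (lowest first):
  #4: 5@102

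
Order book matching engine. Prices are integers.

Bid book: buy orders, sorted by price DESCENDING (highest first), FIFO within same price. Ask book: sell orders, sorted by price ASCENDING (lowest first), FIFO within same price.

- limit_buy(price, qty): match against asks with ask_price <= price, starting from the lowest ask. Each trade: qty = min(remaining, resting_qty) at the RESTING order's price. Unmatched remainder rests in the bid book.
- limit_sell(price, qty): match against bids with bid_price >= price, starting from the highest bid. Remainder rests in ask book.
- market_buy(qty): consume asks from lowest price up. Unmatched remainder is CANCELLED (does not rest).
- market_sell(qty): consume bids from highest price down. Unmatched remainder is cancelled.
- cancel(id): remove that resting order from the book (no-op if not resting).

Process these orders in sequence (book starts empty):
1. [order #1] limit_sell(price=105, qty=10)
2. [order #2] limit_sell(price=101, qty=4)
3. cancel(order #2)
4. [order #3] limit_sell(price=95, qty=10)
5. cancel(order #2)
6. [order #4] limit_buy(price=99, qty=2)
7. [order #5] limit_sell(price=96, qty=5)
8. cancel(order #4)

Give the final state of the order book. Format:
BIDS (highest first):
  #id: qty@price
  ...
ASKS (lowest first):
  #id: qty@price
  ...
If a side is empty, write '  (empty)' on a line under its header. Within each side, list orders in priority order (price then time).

Answer: BIDS (highest first):
  (empty)
ASKS (lowest first):
  #3: 8@95
  #5: 5@96
  #1: 10@105

Derivation:
After op 1 [order #1] limit_sell(price=105, qty=10): fills=none; bids=[-] asks=[#1:10@105]
After op 2 [order #2] limit_sell(price=101, qty=4): fills=none; bids=[-] asks=[#2:4@101 #1:10@105]
After op 3 cancel(order #2): fills=none; bids=[-] asks=[#1:10@105]
After op 4 [order #3] limit_sell(price=95, qty=10): fills=none; bids=[-] asks=[#3:10@95 #1:10@105]
After op 5 cancel(order #2): fills=none; bids=[-] asks=[#3:10@95 #1:10@105]
After op 6 [order #4] limit_buy(price=99, qty=2): fills=#4x#3:2@95; bids=[-] asks=[#3:8@95 #1:10@105]
After op 7 [order #5] limit_sell(price=96, qty=5): fills=none; bids=[-] asks=[#3:8@95 #5:5@96 #1:10@105]
After op 8 cancel(order #4): fills=none; bids=[-] asks=[#3:8@95 #5:5@96 #1:10@105]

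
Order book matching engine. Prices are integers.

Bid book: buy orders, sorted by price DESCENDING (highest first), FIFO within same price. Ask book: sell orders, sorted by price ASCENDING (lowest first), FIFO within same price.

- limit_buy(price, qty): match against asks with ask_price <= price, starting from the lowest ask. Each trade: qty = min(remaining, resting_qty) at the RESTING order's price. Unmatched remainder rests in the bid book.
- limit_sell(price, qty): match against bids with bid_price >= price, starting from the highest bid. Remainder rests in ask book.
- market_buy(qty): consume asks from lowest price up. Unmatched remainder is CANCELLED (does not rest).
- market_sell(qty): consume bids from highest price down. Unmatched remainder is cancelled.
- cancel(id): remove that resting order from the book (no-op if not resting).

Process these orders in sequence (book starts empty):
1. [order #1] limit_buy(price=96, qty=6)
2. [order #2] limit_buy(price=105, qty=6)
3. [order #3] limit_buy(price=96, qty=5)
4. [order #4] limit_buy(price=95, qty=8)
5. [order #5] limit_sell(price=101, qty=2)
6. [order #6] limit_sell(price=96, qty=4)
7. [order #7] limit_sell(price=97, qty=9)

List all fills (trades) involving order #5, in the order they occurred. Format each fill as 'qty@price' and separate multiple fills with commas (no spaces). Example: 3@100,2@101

Answer: 2@105

Derivation:
After op 1 [order #1] limit_buy(price=96, qty=6): fills=none; bids=[#1:6@96] asks=[-]
After op 2 [order #2] limit_buy(price=105, qty=6): fills=none; bids=[#2:6@105 #1:6@96] asks=[-]
After op 3 [order #3] limit_buy(price=96, qty=5): fills=none; bids=[#2:6@105 #1:6@96 #3:5@96] asks=[-]
After op 4 [order #4] limit_buy(price=95, qty=8): fills=none; bids=[#2:6@105 #1:6@96 #3:5@96 #4:8@95] asks=[-]
After op 5 [order #5] limit_sell(price=101, qty=2): fills=#2x#5:2@105; bids=[#2:4@105 #1:6@96 #3:5@96 #4:8@95] asks=[-]
After op 6 [order #6] limit_sell(price=96, qty=4): fills=#2x#6:4@105; bids=[#1:6@96 #3:5@96 #4:8@95] asks=[-]
After op 7 [order #7] limit_sell(price=97, qty=9): fills=none; bids=[#1:6@96 #3:5@96 #4:8@95] asks=[#7:9@97]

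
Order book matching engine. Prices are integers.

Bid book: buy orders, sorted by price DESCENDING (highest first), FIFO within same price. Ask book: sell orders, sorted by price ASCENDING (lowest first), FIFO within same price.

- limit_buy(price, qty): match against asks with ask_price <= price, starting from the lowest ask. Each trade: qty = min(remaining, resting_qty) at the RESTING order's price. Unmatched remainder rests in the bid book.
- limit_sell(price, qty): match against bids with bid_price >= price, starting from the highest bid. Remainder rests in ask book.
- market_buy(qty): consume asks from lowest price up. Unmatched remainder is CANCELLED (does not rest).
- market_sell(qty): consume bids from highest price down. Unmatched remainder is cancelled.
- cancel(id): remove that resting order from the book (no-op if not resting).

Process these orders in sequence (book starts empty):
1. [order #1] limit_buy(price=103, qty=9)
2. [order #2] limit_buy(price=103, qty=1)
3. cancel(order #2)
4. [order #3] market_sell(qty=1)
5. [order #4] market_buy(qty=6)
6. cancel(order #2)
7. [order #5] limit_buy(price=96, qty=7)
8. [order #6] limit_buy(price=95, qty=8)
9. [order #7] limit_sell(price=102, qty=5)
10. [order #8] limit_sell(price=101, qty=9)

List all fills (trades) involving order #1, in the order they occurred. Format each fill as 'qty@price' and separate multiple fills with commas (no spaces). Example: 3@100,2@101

After op 1 [order #1] limit_buy(price=103, qty=9): fills=none; bids=[#1:9@103] asks=[-]
After op 2 [order #2] limit_buy(price=103, qty=1): fills=none; bids=[#1:9@103 #2:1@103] asks=[-]
After op 3 cancel(order #2): fills=none; bids=[#1:9@103] asks=[-]
After op 4 [order #3] market_sell(qty=1): fills=#1x#3:1@103; bids=[#1:8@103] asks=[-]
After op 5 [order #4] market_buy(qty=6): fills=none; bids=[#1:8@103] asks=[-]
After op 6 cancel(order #2): fills=none; bids=[#1:8@103] asks=[-]
After op 7 [order #5] limit_buy(price=96, qty=7): fills=none; bids=[#1:8@103 #5:7@96] asks=[-]
After op 8 [order #6] limit_buy(price=95, qty=8): fills=none; bids=[#1:8@103 #5:7@96 #6:8@95] asks=[-]
After op 9 [order #7] limit_sell(price=102, qty=5): fills=#1x#7:5@103; bids=[#1:3@103 #5:7@96 #6:8@95] asks=[-]
After op 10 [order #8] limit_sell(price=101, qty=9): fills=#1x#8:3@103; bids=[#5:7@96 #6:8@95] asks=[#8:6@101]

Answer: 1@103,5@103,3@103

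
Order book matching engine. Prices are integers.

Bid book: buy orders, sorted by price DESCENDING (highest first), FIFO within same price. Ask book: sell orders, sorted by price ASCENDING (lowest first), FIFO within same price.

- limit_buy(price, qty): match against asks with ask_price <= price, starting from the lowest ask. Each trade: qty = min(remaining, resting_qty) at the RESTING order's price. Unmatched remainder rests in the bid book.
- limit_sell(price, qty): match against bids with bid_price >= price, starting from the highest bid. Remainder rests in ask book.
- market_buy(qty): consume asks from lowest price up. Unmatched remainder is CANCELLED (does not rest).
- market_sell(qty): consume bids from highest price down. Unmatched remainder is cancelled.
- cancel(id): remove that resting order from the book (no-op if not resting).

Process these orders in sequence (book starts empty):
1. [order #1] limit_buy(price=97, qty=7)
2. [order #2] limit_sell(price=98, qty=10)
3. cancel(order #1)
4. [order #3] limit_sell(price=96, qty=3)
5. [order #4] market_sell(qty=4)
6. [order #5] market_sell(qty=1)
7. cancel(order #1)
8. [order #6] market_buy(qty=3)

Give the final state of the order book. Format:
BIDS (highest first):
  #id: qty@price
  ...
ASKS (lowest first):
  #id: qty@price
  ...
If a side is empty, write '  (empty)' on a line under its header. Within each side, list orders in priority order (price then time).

After op 1 [order #1] limit_buy(price=97, qty=7): fills=none; bids=[#1:7@97] asks=[-]
After op 2 [order #2] limit_sell(price=98, qty=10): fills=none; bids=[#1:7@97] asks=[#2:10@98]
After op 3 cancel(order #1): fills=none; bids=[-] asks=[#2:10@98]
After op 4 [order #3] limit_sell(price=96, qty=3): fills=none; bids=[-] asks=[#3:3@96 #2:10@98]
After op 5 [order #4] market_sell(qty=4): fills=none; bids=[-] asks=[#3:3@96 #2:10@98]
After op 6 [order #5] market_sell(qty=1): fills=none; bids=[-] asks=[#3:3@96 #2:10@98]
After op 7 cancel(order #1): fills=none; bids=[-] asks=[#3:3@96 #2:10@98]
After op 8 [order #6] market_buy(qty=3): fills=#6x#3:3@96; bids=[-] asks=[#2:10@98]

Answer: BIDS (highest first):
  (empty)
ASKS (lowest first):
  #2: 10@98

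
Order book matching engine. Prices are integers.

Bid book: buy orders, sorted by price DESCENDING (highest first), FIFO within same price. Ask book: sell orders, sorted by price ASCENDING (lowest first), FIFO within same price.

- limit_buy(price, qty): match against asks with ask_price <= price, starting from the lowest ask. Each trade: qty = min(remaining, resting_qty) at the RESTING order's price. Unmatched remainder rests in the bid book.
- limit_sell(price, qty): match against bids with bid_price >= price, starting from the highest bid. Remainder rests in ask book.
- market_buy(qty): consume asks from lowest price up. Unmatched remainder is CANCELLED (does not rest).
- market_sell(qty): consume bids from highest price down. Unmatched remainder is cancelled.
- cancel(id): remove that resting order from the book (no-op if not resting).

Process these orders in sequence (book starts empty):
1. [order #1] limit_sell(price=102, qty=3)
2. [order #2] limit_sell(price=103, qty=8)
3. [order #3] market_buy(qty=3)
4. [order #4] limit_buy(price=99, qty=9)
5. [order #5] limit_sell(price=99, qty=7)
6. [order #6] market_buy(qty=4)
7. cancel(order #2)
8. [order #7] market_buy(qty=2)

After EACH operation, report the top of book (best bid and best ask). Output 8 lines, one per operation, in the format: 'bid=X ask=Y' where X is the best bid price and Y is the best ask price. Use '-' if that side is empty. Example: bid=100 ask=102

After op 1 [order #1] limit_sell(price=102, qty=3): fills=none; bids=[-] asks=[#1:3@102]
After op 2 [order #2] limit_sell(price=103, qty=8): fills=none; bids=[-] asks=[#1:3@102 #2:8@103]
After op 3 [order #3] market_buy(qty=3): fills=#3x#1:3@102; bids=[-] asks=[#2:8@103]
After op 4 [order #4] limit_buy(price=99, qty=9): fills=none; bids=[#4:9@99] asks=[#2:8@103]
After op 5 [order #5] limit_sell(price=99, qty=7): fills=#4x#5:7@99; bids=[#4:2@99] asks=[#2:8@103]
After op 6 [order #6] market_buy(qty=4): fills=#6x#2:4@103; bids=[#4:2@99] asks=[#2:4@103]
After op 7 cancel(order #2): fills=none; bids=[#4:2@99] asks=[-]
After op 8 [order #7] market_buy(qty=2): fills=none; bids=[#4:2@99] asks=[-]

Answer: bid=- ask=102
bid=- ask=102
bid=- ask=103
bid=99 ask=103
bid=99 ask=103
bid=99 ask=103
bid=99 ask=-
bid=99 ask=-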